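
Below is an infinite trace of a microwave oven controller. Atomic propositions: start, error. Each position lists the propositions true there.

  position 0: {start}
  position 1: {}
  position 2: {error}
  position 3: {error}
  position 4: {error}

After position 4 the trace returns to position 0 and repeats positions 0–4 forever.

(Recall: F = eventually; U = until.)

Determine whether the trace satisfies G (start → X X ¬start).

start → X X ¬start holds at every position 0..4, and those are all positions ever visited, so G (start → X X ¬start) holds.
Positions where start holds: 0.
Check X X ¬start at each: 0→ok.

Satisfied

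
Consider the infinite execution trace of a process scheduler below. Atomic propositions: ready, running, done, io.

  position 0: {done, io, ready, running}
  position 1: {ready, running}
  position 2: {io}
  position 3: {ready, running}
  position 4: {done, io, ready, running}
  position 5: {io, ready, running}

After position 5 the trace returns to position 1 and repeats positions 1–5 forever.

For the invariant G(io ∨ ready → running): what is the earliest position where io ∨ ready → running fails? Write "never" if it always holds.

Check io ∨ ready → running at each position in order: 0 ✓, 1 ✓.
At position 2 the labels are {io}, so io ∨ ready → running is false there. This is the first violation.

2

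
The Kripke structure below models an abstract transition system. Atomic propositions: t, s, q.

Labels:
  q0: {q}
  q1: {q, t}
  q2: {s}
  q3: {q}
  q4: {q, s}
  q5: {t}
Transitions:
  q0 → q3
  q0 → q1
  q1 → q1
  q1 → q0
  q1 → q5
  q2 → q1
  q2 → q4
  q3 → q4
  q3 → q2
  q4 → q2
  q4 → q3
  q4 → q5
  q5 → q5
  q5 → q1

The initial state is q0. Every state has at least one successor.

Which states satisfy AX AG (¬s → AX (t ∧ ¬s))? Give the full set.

States satisfying AG (¬s → AX (t ∧ ¬s)): ∅.
States satisfying AX AG (¬s → AX (t ∧ ¬s)): ∅.

none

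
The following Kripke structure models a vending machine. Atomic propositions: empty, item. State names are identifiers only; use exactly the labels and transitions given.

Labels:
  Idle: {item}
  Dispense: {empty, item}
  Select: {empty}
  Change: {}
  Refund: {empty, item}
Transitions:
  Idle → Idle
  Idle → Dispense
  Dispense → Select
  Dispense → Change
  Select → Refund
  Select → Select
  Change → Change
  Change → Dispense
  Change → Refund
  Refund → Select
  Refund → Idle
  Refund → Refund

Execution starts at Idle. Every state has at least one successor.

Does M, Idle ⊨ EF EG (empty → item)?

States satisfying EG (empty → item): {Idle, Dispense, Change, Refund}.
States satisfying EF EG (empty → item): {Idle, Dispense, Select, Change, Refund}.
Some path from Idle reaches a state where EG (empty → item) holds.
Idle ∈ Sat(EF EG (empty → item)).

Satisfied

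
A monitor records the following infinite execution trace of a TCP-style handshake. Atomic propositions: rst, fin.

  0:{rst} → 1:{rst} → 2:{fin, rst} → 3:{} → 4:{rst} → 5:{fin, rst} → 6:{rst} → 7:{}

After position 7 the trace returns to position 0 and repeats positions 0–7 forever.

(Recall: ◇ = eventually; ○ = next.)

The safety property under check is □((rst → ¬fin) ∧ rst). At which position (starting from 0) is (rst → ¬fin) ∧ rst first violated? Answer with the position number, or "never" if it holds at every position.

Check (rst → ¬fin) ∧ rst at each position in order: 0 ✓, 1 ✓.
At position 2 the labels are {fin, rst}, so (rst → ¬fin) ∧ rst is false there. This is the first violation.

2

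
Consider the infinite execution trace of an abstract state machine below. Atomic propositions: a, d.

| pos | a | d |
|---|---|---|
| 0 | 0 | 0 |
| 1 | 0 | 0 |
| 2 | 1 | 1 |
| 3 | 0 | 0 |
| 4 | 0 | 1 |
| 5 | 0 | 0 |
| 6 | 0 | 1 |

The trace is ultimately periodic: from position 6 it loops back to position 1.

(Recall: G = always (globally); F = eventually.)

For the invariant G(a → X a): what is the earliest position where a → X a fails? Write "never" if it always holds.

Check a → X a at each position in order: 0 ✓, 1 ✓.
At position 2 the labels are {a, d} and the next position 3 has {}, so a → X a is false there. This is the first violation.

2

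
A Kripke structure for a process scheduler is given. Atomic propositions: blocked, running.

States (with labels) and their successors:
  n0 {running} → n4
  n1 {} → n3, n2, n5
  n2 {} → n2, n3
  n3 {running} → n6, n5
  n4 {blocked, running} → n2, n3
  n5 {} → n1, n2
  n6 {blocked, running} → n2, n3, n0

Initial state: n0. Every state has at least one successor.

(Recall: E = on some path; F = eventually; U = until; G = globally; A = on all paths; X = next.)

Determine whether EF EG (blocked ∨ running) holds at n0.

Holds

States satisfying EG (blocked ∨ running): {n0, n3, n4, n6}.
States satisfying EF EG (blocked ∨ running): {n0, n1, n2, n3, n4, n5, n6}.
Some path from n0 reaches a state where EG (blocked ∨ running) holds.
n0 ∈ Sat(EF EG (blocked ∨ running)).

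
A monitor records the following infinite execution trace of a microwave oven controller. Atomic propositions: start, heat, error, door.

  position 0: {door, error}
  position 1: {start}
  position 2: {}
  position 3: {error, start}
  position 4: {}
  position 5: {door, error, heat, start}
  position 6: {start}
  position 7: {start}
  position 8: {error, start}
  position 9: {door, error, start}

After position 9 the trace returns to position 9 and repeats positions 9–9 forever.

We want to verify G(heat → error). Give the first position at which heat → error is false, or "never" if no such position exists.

never

heat → error holds at every position 0..9, and those are all the positions the trace ever visits, so the invariant G(heat → error) is never violated.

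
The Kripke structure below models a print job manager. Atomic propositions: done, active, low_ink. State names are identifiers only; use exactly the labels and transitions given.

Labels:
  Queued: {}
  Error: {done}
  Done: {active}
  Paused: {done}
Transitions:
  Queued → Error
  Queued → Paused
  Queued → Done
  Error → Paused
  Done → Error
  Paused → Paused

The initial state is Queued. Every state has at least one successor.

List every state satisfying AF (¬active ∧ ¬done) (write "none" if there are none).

States satisfying ¬active ∧ ¬done: {Queued}.
States satisfying AF (¬active ∧ ¬done): {Queued}.

{Queued}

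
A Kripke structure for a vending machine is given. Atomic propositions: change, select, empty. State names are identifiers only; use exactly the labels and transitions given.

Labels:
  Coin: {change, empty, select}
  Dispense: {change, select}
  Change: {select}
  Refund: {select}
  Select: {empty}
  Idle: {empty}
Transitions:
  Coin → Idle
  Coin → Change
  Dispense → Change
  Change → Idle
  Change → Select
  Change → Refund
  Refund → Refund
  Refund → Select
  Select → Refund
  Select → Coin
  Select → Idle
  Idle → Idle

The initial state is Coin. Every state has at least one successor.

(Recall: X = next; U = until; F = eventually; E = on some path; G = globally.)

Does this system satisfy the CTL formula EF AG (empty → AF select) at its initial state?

States satisfying AG (empty → AF select): ∅.
States satisfying EF AG (empty → AF select): ∅.
No suitable path/successor from Coin witnesses the formula.
Coin ∉ Sat(EF AG (empty → AF select)).

Violated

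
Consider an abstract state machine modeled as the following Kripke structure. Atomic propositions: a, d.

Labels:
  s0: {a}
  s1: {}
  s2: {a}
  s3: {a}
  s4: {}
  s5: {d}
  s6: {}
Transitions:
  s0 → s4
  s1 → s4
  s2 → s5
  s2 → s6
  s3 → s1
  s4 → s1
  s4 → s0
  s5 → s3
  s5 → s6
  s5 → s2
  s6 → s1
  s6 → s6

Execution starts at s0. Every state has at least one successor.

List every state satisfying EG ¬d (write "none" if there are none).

{s0, s1, s2, s3, s4, s6}

States satisfying ¬d: {s0, s1, s2, s3, s4, s6}.
States satisfying EG ¬d: {s0, s1, s2, s3, s4, s6}.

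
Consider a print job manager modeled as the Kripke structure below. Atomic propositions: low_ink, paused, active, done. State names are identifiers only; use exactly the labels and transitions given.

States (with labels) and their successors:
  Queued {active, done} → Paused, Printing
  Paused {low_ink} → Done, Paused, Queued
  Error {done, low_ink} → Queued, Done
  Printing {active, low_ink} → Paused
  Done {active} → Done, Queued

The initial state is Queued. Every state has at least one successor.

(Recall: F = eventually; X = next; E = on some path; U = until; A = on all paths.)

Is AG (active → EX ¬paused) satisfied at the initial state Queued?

Holds

States satisfying active → EX ¬paused: {Queued, Paused, Error, Printing, Done}.
States satisfying AG (active → EX ¬paused): {Queued, Paused, Error, Printing, Done}.
Every state reachable from Queued satisfies active → EX ¬paused.
Queued ∈ Sat(AG (active → EX ¬paused)).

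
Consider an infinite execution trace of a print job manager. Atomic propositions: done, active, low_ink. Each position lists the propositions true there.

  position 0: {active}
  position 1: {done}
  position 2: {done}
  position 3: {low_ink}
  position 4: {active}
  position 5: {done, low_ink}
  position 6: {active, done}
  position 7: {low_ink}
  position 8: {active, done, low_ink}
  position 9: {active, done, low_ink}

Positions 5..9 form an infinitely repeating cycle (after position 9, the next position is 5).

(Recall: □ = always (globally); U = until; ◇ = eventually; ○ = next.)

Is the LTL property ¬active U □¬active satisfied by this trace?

Walking from position 0: at position 0, □¬active has not yet held and ¬active fails, so ¬active U □¬active is false.

Does not hold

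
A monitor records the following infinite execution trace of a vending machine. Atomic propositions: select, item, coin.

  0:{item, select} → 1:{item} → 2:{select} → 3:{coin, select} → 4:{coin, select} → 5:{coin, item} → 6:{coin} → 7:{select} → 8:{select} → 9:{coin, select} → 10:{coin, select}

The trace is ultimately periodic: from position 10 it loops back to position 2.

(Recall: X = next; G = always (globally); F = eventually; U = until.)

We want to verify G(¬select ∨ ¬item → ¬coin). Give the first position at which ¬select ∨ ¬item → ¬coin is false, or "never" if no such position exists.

Check ¬select ∨ ¬item → ¬coin at each position in order: 0 ✓, 1 ✓, 2 ✓.
At position 3 the labels are {coin, select}, so ¬select ∨ ¬item → ¬coin is false there. This is the first violation.

3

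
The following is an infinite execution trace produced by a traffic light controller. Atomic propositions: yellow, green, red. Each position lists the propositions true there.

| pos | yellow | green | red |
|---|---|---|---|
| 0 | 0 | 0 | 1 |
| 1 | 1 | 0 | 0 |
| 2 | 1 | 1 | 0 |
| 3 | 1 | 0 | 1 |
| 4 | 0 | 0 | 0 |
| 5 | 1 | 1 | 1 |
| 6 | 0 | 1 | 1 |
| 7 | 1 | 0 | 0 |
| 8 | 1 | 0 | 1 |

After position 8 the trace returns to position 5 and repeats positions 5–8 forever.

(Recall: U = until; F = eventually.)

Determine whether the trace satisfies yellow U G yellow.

Walking from position 0: at position 0, G yellow has not yet held and yellow fails, so yellow U G yellow is false.

Does not hold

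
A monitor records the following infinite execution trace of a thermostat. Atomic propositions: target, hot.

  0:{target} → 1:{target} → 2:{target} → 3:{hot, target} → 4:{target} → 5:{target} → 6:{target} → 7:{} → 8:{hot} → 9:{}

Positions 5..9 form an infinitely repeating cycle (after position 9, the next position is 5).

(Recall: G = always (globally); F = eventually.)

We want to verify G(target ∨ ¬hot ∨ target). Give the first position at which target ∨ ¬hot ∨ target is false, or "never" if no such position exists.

8

Check target ∨ ¬hot ∨ target at each position in order: 0 ✓, 1 ✓, 2 ✓, 3 ✓, 4 ✓, 5 ✓, 6 ✓, 7 ✓.
At position 8 the labels are {hot}, so target ∨ ¬hot ∨ target is false there. This is the first violation.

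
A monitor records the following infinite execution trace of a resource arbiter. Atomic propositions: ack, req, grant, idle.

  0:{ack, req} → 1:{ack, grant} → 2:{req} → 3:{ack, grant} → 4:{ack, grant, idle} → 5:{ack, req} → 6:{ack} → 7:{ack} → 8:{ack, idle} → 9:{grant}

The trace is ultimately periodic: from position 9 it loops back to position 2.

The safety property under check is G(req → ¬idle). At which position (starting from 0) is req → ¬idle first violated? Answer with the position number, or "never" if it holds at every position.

req → ¬idle holds at every position 0..9, and those are all the positions the trace ever visits, so the invariant G(req → ¬idle) is never violated.

never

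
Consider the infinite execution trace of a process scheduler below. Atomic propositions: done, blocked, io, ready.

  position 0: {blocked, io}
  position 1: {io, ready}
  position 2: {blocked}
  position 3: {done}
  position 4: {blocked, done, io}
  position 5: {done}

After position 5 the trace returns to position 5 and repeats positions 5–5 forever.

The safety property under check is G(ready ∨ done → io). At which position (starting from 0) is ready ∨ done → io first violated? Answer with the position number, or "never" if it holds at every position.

Check ready ∨ done → io at each position in order: 0 ✓, 1 ✓, 2 ✓.
At position 3 the labels are {done}, so ready ∨ done → io is false there. This is the first violation.

3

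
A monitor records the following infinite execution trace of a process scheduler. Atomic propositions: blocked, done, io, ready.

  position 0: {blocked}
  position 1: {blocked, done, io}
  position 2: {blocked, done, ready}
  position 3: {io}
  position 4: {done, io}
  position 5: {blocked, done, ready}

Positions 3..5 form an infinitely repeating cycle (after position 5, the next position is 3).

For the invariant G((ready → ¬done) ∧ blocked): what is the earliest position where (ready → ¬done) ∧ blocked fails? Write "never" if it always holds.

Check (ready → ¬done) ∧ blocked at each position in order: 0 ✓, 1 ✓.
At position 2 the labels are {blocked, done, ready}, so (ready → ¬done) ∧ blocked is false there. This is the first violation.

2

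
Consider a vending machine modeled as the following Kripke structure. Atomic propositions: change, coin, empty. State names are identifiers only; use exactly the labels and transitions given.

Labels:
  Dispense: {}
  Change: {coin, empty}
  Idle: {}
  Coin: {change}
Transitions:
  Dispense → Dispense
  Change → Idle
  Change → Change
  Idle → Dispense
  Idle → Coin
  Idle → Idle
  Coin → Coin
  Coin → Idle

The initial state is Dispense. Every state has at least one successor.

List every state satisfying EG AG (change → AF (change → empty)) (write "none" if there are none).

{Dispense}

States satisfying AG (change → AF (change → empty)): {Dispense}.
States satisfying EG AG (change → AF (change → empty)): {Dispense}.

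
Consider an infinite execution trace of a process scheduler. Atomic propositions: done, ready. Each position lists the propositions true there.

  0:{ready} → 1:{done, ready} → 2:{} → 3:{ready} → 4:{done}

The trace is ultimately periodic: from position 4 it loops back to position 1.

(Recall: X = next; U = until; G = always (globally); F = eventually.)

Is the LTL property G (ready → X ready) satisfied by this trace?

ready → X ready must hold at every position from 0 onward. It fails at position 1, so G (ready → X ready) is false.
Positions where ready holds: 0, 1, 3.
Check X ready at each: 0→ok, 1→fails, 3→fails.

No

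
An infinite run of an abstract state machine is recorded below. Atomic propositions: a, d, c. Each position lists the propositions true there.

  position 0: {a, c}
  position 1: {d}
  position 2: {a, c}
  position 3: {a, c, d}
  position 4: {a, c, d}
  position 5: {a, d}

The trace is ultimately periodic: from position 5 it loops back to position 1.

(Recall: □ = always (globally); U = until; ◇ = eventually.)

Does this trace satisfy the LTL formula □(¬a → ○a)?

¬a → ○a holds at every position 0..5, and those are all positions ever visited, so □(¬a → ○a) holds.
Positions where ¬a holds: 1.
Check ○a at each: 1→ok.

Yes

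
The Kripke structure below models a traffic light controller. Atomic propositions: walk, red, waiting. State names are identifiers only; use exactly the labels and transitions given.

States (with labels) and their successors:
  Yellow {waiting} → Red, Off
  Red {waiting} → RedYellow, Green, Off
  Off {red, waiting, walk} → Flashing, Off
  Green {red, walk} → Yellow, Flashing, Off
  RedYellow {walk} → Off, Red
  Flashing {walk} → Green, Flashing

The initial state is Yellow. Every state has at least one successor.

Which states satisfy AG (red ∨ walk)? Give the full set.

none

States satisfying red ∨ walk: {Off, Green, RedYellow, Flashing}.
States satisfying AG (red ∨ walk): ∅.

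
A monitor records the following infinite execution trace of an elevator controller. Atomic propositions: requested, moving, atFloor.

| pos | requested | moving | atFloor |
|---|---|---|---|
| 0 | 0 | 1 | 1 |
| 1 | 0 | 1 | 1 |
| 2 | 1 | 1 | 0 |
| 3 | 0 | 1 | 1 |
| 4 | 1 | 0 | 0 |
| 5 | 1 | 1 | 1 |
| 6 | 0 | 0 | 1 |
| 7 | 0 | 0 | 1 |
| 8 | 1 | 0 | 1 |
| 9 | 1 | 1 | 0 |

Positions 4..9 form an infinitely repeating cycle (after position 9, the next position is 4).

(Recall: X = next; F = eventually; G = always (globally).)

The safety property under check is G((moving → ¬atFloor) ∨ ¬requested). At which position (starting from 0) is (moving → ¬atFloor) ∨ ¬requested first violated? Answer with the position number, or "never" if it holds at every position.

5

Check (moving → ¬atFloor) ∨ ¬requested at each position in order: 0 ✓, 1 ✓, 2 ✓, 3 ✓, 4 ✓.
At position 5 the labels are {atFloor, moving, requested}, so (moving → ¬atFloor) ∨ ¬requested is false there. This is the first violation.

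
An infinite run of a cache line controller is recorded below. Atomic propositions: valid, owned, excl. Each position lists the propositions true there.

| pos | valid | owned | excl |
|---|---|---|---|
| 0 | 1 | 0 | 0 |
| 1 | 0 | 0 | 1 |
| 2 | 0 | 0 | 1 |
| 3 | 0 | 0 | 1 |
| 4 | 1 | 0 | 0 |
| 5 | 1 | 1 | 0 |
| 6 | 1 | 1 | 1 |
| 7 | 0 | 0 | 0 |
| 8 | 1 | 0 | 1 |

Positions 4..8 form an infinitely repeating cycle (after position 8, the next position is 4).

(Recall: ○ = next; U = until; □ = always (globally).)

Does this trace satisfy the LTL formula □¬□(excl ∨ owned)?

Yes

¬□(excl ∨ owned) holds at every position 0..8, and those are all positions ever visited, so □¬□(excl ∨ owned) holds.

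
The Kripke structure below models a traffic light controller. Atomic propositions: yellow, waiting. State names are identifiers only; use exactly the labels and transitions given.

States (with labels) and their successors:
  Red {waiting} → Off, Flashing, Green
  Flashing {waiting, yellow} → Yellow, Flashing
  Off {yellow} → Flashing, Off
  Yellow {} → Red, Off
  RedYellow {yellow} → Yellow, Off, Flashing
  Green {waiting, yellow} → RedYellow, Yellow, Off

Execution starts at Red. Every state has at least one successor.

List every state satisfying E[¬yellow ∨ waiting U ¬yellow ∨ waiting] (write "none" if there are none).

{Red, Flashing, Yellow, Green}

States satisfying ¬yellow ∨ waiting: {Red, Flashing, Yellow, Green}.
States satisfying E[¬yellow ∨ waiting U ¬yellow ∨ waiting]: {Red, Flashing, Yellow, Green}.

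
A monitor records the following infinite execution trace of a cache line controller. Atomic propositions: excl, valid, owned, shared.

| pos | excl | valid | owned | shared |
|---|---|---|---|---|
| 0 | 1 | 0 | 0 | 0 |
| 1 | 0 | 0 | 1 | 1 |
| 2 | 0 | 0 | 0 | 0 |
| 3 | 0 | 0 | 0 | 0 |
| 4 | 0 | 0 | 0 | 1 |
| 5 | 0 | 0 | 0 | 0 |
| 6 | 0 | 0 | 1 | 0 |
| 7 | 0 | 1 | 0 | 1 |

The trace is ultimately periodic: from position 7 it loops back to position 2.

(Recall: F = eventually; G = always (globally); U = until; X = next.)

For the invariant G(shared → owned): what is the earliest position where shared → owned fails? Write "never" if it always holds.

Check shared → owned at each position in order: 0 ✓, 1 ✓, 2 ✓, 3 ✓.
At position 4 the labels are {shared}, so shared → owned is false there. This is the first violation.

4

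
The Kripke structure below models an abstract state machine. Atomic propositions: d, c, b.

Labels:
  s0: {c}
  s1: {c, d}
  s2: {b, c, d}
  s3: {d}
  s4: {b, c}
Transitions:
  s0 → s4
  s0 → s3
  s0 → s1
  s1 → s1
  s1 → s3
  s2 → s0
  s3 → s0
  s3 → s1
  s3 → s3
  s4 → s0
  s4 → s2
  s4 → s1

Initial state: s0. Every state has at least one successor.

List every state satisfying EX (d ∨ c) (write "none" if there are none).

States satisfying d ∨ c: {s0, s1, s2, s3, s4}.
States satisfying EX (d ∨ c): {s0, s1, s2, s3, s4}.

{s0, s1, s2, s3, s4}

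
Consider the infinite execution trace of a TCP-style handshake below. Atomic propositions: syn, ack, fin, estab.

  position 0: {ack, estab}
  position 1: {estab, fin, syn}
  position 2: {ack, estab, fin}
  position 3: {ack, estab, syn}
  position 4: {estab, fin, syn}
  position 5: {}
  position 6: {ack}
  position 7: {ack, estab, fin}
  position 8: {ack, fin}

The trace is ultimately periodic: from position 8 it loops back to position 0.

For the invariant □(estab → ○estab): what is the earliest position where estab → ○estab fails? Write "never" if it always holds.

4

Check estab → ○estab at each position in order: 0 ✓, 1 ✓, 2 ✓, 3 ✓.
At position 4 the labels are {estab, fin, syn} and the next position 5 has {}, so estab → ○estab is false there. This is the first violation.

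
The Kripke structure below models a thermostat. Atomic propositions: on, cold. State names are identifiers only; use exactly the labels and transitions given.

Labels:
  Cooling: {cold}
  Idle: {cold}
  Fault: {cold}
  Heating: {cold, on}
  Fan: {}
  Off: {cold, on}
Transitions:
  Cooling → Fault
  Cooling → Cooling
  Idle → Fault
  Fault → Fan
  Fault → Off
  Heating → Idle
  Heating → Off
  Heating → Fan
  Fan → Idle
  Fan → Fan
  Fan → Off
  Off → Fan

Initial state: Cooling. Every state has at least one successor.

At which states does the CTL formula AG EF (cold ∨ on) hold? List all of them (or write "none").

{Cooling, Idle, Fault, Heating, Fan, Off}

States satisfying EF (cold ∨ on): {Cooling, Idle, Fault, Heating, Fan, Off}.
States satisfying AG EF (cold ∨ on): {Cooling, Idle, Fault, Heating, Fan, Off}.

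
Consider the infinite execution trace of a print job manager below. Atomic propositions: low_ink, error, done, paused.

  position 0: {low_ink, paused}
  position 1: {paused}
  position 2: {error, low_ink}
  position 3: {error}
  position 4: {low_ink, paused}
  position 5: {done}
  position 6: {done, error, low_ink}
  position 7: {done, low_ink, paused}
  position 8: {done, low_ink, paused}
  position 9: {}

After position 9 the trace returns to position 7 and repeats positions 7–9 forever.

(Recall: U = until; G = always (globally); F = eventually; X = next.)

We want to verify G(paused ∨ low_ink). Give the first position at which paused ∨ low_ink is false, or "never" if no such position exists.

Check paused ∨ low_ink at each position in order: 0 ✓, 1 ✓, 2 ✓.
At position 3 the labels are {error}, so paused ∨ low_ink is false there. This is the first violation.

3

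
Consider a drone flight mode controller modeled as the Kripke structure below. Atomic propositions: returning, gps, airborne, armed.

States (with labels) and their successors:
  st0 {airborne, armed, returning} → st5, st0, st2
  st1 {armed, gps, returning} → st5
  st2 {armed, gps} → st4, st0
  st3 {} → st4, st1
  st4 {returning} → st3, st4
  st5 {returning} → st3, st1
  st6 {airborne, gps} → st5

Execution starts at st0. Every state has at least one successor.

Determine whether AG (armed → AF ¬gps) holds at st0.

Satisfied

States satisfying armed → AF ¬gps: {st0, st1, st2, st3, st4, st5, st6}.
States satisfying AG (armed → AF ¬gps): {st0, st1, st2, st3, st4, st5, st6}.
Every state reachable from st0 satisfies armed → AF ¬gps.
st0 ∈ Sat(AG (armed → AF ¬gps)).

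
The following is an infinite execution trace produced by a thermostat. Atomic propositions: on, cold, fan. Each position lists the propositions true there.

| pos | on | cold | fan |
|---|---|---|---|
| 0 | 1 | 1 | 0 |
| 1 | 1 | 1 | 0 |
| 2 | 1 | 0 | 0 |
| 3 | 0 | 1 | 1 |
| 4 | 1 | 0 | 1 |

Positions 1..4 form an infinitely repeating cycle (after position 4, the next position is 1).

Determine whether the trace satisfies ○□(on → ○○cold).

No

The position after 0 is 1; □(on → ○○cold) is false there.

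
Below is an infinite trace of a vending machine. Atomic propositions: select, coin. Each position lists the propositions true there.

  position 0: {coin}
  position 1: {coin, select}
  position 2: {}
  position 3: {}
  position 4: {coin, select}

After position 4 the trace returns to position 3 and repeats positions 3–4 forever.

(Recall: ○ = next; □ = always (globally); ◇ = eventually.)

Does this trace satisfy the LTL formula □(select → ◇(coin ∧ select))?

select → ◇(coin ∧ select) holds at every position 0..4, and those are all positions ever visited, so □(select → ◇(coin ∧ select)) holds.
Positions where select holds: 1, 4.
Check ◇(coin ∧ select) at each: 1→ok, 4→ok.

Holds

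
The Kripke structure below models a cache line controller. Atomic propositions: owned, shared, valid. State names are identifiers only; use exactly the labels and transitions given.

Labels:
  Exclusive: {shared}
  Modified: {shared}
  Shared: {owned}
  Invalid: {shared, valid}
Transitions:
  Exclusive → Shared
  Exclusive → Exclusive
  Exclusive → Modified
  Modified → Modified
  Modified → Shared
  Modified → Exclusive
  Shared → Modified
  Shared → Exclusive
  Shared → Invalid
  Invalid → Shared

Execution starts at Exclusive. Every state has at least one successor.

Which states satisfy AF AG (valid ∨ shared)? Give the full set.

States satisfying AG (valid ∨ shared): ∅.
States satisfying AF AG (valid ∨ shared): ∅.

none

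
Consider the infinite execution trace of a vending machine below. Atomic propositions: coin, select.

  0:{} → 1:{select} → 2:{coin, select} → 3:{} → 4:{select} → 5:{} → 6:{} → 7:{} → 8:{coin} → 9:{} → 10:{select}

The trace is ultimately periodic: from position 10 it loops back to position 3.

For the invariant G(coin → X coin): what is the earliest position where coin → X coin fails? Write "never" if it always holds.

Check coin → X coin at each position in order: 0 ✓, 1 ✓.
At position 2 the labels are {coin, select} and the next position 3 has {}, so coin → X coin is false there. This is the first violation.

2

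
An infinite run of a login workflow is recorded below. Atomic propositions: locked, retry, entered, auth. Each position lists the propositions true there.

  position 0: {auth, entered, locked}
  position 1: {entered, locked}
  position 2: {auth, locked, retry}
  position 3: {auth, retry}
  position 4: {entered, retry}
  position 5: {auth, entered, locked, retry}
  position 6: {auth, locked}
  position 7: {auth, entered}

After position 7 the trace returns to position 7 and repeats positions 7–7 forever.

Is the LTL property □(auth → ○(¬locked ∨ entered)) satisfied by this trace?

No

auth → ○(¬locked ∨ entered) must hold at every position from 0 onward. It fails at position 5, so □(auth → ○(¬locked ∨ entered)) is false.
Positions where auth holds: 0, 2, 3, 5, 6, 7.
Check ○(¬locked ∨ entered) at each: 0→ok, 2→ok, 3→ok, 5→fails, 6→ok, 7→ok.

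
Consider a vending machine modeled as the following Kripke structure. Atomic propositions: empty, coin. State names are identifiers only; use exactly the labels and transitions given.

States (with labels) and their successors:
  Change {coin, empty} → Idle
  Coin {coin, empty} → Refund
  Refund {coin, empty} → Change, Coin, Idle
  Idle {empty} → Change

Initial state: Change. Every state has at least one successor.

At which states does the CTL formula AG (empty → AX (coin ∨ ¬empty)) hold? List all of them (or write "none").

States satisfying empty → AX (coin ∨ ¬empty): {Coin, Idle}.
States satisfying AG (empty → AX (coin ∨ ¬empty)): ∅.

none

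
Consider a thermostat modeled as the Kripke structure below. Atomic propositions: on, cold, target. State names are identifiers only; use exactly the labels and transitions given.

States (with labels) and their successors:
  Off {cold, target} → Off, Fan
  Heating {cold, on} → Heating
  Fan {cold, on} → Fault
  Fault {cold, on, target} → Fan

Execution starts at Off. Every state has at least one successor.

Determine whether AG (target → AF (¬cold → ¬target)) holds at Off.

Holds

States satisfying target → AF (¬cold → ¬target): {Off, Heating, Fan, Fault}.
States satisfying AG (target → AF (¬cold → ¬target)): {Off, Heating, Fan, Fault}.
Every state reachable from Off satisfies target → AF (¬cold → ¬target).
Off ∈ Sat(AG (target → AF (¬cold → ¬target))).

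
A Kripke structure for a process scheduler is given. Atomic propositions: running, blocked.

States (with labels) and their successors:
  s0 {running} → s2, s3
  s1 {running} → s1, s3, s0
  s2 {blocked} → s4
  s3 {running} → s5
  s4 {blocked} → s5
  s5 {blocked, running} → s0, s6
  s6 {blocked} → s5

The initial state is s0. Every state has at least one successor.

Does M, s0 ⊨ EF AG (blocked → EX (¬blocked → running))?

Holds

States satisfying AG (blocked → EX (¬blocked → running)): {s0, s1, s2, s3, s4, s5, s6}.
States satisfying EF AG (blocked → EX (¬blocked → running)): {s0, s1, s2, s3, s4, s5, s6}.
Some path from s0 reaches a state where AG (blocked → EX (¬blocked → running)) holds.
s0 ∈ Sat(EF AG (blocked → EX (¬blocked → running))).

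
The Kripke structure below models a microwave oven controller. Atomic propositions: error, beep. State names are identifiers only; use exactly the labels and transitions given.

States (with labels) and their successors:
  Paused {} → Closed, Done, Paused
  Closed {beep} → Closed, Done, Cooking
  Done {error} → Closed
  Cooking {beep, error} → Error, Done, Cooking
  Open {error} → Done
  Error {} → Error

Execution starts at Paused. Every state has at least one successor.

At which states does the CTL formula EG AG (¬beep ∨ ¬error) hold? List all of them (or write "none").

States satisfying AG (¬beep ∨ ¬error): {Error}.
States satisfying EG AG (¬beep ∨ ¬error): {Error}.

{Error}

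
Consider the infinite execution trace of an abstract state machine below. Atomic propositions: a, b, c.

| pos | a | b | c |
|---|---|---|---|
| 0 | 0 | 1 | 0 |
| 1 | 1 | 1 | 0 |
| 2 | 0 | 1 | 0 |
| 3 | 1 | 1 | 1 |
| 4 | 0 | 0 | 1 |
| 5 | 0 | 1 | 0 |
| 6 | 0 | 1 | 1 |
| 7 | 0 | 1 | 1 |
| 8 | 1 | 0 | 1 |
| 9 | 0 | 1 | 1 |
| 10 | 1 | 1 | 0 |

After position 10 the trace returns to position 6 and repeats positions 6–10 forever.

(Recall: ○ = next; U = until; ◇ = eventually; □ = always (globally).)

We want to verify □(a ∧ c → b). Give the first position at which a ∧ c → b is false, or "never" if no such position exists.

Check a ∧ c → b at each position in order: 0 ✓, 1 ✓, 2 ✓, 3 ✓, 4 ✓, 5 ✓, 6 ✓, 7 ✓.
At position 8 the labels are {a, c}, so a ∧ c → b is false there. This is the first violation.

8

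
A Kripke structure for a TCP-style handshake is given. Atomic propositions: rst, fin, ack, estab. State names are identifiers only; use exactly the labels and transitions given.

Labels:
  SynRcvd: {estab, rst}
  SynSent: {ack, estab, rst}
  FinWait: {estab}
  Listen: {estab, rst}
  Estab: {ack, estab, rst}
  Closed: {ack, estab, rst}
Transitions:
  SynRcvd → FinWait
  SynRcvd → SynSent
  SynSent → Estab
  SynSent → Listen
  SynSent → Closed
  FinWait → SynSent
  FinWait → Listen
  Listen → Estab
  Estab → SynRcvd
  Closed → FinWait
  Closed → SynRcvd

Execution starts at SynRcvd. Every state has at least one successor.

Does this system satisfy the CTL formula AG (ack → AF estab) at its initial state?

States satisfying ack → AF estab: {SynRcvd, SynSent, FinWait, Listen, Estab, Closed}.
States satisfying AG (ack → AF estab): {SynRcvd, SynSent, FinWait, Listen, Estab, Closed}.
Every state reachable from SynRcvd satisfies ack → AF estab.
SynRcvd ∈ Sat(AG (ack → AF estab)).

Yes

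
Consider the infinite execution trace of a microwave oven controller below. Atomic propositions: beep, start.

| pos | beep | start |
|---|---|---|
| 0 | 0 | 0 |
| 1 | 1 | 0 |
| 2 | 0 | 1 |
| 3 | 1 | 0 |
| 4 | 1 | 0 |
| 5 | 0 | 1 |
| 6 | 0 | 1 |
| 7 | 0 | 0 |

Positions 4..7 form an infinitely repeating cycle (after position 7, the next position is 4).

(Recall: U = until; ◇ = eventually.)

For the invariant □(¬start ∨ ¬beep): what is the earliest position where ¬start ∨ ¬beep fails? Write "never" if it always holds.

¬start ∨ ¬beep holds at every position 0..7, and those are all the positions the trace ever visits, so the invariant □(¬start ∨ ¬beep) is never violated.

never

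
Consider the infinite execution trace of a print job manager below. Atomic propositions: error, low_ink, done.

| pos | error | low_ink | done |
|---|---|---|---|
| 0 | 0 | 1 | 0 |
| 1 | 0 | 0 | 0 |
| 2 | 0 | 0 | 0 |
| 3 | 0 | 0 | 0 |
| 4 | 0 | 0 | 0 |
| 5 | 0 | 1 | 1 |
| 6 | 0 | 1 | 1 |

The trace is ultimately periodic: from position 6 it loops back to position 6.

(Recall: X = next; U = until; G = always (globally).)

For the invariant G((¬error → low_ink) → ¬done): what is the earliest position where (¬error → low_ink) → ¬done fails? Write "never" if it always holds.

5

Check (¬error → low_ink) → ¬done at each position in order: 0 ✓, 1 ✓, 2 ✓, 3 ✓, 4 ✓.
At position 5 the labels are {done, low_ink}, so (¬error → low_ink) → ¬done is false there. This is the first violation.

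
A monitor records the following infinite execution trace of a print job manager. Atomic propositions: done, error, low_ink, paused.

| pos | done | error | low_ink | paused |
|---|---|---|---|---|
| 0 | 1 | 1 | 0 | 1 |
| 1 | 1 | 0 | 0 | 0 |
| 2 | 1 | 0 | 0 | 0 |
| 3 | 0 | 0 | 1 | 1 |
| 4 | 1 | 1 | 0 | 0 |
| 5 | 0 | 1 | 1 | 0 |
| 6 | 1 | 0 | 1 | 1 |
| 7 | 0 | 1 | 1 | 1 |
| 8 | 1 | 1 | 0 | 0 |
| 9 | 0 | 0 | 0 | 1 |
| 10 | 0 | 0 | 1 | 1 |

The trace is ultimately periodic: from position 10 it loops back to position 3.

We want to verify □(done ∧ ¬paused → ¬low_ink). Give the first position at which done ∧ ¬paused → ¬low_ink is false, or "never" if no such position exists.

done ∧ ¬paused → ¬low_ink holds at every position 0..10, and those are all the positions the trace ever visits, so the invariant □(done ∧ ¬paused → ¬low_ink) is never violated.

never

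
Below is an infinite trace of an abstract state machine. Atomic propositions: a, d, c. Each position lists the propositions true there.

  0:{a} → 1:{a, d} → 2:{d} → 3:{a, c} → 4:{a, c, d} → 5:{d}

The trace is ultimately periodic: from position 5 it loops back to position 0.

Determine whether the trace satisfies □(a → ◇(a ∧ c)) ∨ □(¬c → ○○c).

a → ◇(a ∧ c) holds at every position 0..5, and those are all positions ever visited, so □(a → ◇(a ∧ c)) holds.
Positions where a holds: 0, 1, 3, 4.
Check ◇(a ∧ c) at each: 0→ok, 1→ok, 3→ok, 4→ok.
¬c → ○○c must hold at every position from 0 onward. It fails at position 0, so □(¬c → ○○c) is false.
Positions where ¬c holds: 0, 1, 2, 5.
Check ○○c at each: 0→fails, 1→ok, 2→ok, 5→fails.
At position 0: □(a → ◇(a ∧ c)) is true; □(¬c → ○○c) is false; so □(a → ◇(a ∧ c)) ∨ □(¬c → ○○c) is true.

Yes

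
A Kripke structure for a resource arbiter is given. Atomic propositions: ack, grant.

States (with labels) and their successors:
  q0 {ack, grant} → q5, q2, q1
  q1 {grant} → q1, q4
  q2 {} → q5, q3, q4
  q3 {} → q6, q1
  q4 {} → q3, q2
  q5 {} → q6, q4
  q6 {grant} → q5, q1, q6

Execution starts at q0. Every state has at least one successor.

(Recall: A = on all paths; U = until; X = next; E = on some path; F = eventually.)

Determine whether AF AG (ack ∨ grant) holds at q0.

States satisfying AG (ack ∨ grant): ∅.
States satisfying AF AG (ack ∨ grant): ∅.
There is a path from q0 along which AG (ack ∨ grant) never holds.
q0 ∉ Sat(AF AG (ack ∨ grant)).

No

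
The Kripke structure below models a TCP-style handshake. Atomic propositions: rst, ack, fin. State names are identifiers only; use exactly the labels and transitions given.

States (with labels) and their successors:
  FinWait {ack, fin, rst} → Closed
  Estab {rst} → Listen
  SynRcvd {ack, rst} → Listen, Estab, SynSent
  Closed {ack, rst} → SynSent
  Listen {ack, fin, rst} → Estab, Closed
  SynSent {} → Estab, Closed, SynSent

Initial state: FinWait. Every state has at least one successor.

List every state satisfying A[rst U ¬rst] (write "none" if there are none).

States satisfying rst: {FinWait, Estab, SynRcvd, Closed, Listen}.
States satisfying ¬rst: {SynSent}.
States satisfying A[rst U ¬rst]: {FinWait, Closed, SynSent}.

{FinWait, Closed, SynSent}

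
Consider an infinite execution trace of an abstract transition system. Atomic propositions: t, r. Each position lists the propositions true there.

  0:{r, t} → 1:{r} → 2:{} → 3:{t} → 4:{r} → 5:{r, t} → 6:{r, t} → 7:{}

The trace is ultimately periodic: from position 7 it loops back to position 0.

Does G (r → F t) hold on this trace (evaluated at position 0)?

Holds

r → F t holds at every position 0..7, and those are all positions ever visited, so G (r → F t) holds.
Positions where r holds: 0, 1, 4, 5, 6.
Check F t at each: 0→ok, 1→ok, 4→ok, 5→ok, 6→ok.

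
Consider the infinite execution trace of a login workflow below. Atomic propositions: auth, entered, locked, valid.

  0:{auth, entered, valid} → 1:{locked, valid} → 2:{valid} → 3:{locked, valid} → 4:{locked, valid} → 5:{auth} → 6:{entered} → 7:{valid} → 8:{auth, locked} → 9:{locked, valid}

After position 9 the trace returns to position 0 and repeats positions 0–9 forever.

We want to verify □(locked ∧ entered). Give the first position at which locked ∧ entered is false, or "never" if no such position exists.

At position 0 the labels are {auth, entered, valid}, so locked ∧ entered is false there. This is the first violation.

0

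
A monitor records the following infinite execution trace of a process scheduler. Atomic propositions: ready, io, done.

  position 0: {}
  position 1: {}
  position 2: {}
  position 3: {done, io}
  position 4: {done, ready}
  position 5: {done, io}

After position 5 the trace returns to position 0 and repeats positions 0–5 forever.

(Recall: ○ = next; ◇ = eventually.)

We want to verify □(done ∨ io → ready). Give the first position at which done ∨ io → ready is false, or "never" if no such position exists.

3

Check done ∨ io → ready at each position in order: 0 ✓, 1 ✓, 2 ✓.
At position 3 the labels are {done, io}, so done ∨ io → ready is false there. This is the first violation.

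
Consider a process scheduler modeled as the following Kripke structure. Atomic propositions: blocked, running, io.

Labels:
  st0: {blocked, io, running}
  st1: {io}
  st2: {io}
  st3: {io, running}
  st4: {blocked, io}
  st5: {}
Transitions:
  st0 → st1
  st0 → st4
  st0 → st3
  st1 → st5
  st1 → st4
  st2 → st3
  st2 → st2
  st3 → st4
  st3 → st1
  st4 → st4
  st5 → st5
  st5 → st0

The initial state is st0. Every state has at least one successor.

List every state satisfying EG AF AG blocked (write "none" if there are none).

States satisfying AF AG blocked: {st4}.
States satisfying EG AF AG blocked: {st4}.

{st4}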